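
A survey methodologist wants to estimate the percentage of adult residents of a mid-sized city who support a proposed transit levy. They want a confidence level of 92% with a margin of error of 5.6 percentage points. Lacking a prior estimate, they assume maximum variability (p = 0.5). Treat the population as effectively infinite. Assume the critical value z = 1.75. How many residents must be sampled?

245

With p = 0.5, p(1−p) = 0.25.
n = z²·p(1−p)/E² = 1.75² × 0.2500 / 0.056² = 3.0625 × 0.2500 / 0.003136 ≈ 244.14.
Rounding up gives n = 245.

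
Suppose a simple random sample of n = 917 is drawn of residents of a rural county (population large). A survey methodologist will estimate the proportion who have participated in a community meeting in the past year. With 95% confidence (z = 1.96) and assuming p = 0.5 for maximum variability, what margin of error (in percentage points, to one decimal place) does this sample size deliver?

3.2

SE(p̂) = √[p(1−p)/n] = √[0.2500/917] = 0.01651.
E = z × SE = 1.96 × 0.01651 = 0.03236, or 3.2 percentage points.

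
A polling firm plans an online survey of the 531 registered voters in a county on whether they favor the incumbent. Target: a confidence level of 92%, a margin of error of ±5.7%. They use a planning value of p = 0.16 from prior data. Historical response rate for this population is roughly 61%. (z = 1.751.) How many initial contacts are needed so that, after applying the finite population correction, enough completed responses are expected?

169

Completed interviews needed (unadjusted): n₀ = 1.751² × 0.1344 / 0.057² ≈ 126.83 → 127.
FPC for N = 531: n = 127 / (1 + 126/531) = 127 / 1.2373 ≈ 102.64 → 103.
At a 61% response rate, contacts needed = 103 / 0.61 ≈ 168.85 → 169.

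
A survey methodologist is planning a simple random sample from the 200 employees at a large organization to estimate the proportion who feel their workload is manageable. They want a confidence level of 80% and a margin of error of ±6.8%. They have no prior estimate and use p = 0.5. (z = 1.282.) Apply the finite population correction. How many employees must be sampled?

62

Unadjusted: n₀ = 1.282² × 0.50 × 0.50 / 0.068² ≈ 88.86, so n₀ = 89.
Finite population correction with N = 200: n = n₀ / (1 + (n₀−1)/N) = 89 / (1 + 88/200) = 89 / 1.4400 ≈ 61.81.
Rounding up, n = 62.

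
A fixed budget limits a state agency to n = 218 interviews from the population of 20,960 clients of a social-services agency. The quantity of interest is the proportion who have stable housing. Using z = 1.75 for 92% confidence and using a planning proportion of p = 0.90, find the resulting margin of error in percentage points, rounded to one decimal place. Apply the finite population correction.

Finite-population factor: (N−n)/(N−1) = (20960−218)/(20960−1) = 0.9896.
SE(p̂) = √[p(1−p)/n · (N−n)/(N−1)] = √[0.0900/218 × 0.9896] = 0.02021.
E = z × SE = 1.75 × 0.02021 = 0.03537 ≈ 3.5 percentage points.

3.5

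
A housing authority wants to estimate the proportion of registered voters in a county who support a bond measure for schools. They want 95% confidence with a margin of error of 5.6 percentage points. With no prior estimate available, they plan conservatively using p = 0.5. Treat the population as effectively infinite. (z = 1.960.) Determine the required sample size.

With p = 0.5, p(1−p) = 0.25.
n = z²·p(1−p)/E² = 1.960² × 0.2500 / 0.056² = 3.8416 × 0.2500 / 0.003136 ≈ 306.25.
Rounding up gives n = 307.

307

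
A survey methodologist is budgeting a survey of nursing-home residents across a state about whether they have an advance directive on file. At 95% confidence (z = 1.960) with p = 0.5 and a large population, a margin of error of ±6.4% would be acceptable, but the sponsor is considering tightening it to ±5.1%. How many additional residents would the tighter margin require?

At ±6.4%: n = 1.960² × 0.2500 / 0.064² ≈ 234.47 → 235.
At ±5.1%: n = 1.960² × 0.2500 / 0.051² ≈ 369.24 → 370.
Additional respondents: 370 − 235 = 135.

135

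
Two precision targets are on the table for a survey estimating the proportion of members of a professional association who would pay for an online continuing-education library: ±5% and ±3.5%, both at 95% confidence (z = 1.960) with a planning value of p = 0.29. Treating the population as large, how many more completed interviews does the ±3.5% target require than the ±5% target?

329

At ±5%: n = 1.960² × 0.2059 / 0.050² ≈ 316.39 → 317.
At ±3.5%: n = 1.960² × 0.2059 / 0.035² ≈ 645.70 → 646.
Additional respondents: 646 − 317 = 329.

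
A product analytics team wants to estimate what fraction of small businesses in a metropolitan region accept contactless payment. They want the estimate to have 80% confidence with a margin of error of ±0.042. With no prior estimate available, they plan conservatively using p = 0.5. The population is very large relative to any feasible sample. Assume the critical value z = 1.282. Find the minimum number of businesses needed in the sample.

233

With p = 0.5, p(1−p) = 0.25.
n = z²·p(1−p)/E² = 1.282² × 0.2500 / 0.042² = 1.6435 × 0.2500 / 0.001764 ≈ 232.93.
Rounding up gives n = 233.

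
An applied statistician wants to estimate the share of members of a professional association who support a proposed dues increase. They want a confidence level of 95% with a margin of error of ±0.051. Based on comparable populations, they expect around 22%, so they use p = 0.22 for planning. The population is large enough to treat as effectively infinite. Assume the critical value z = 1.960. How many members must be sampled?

With p = 0.22, p(1−p) = 0.1716.
n = z²·p(1−p)/E² = 1.960² × 0.1716 / 0.051² = 3.8416 × 0.1716 / 0.002601 ≈ 253.45.
Rounding up gives n = 254.

254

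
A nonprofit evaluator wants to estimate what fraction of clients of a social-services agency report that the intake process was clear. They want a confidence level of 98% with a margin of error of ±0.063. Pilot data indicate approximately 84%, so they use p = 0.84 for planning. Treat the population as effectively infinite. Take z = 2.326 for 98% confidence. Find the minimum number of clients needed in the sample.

184

With p = 0.84, p(1−p) = 0.1344.
n = z²·p(1−p)/E² = 2.326² × 0.1344 / 0.063² = 5.4103 × 0.1344 / 0.003969 ≈ 183.21.
Rounding up gives n = 184.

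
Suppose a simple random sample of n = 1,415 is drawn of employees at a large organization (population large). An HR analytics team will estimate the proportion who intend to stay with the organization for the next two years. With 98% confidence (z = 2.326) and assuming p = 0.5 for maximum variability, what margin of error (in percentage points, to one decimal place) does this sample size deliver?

3.1

SE(p̂) = √[p(1−p)/n] = √[0.2500/1415] = 0.01329.
E = z × SE = 2.326 × 0.01329 = 0.03092, or 3.1 percentage points.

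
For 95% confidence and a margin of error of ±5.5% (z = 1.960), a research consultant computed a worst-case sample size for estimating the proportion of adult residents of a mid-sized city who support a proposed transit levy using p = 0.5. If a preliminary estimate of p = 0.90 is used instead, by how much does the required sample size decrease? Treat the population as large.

Conservative (p = 0.5): n = 1.960² × 0.25 / 0.055² ≈ 317.49 → 318.
Using p = 0.90: p(1−p) = 0.0900, so n = 1.960² × 0.0900 / 0.055² ≈ 114.30 → 115.
Reduction: 318 − 115 = 203.

203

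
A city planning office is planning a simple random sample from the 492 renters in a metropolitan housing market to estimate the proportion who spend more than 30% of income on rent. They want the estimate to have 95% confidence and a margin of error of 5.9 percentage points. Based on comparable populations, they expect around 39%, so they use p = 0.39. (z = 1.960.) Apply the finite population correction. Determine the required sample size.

172

Unadjusted: n₀ = 1.960² × 0.39 × 0.61 / 0.059² ≈ 262.54, so n₀ = 263.
Finite population correction with N = 492: n = n₀ / (1 + (n₀−1)/N) = 263 / (1 + 262/492) = 263 / 1.5325 ≈ 171.61.
Rounding up, n = 172.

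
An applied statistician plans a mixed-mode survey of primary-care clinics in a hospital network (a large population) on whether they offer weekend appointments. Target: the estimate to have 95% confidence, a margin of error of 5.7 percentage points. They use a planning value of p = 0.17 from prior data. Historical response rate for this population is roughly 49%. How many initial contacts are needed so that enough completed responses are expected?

341

For 95% confidence, z = 1.960.
Completed interviews needed: n₀ = 1.960² × 0.1411 / 0.057² ≈ 166.84 → 167.
At a 49% response rate, contacts needed = 167 / 0.49 ≈ 340.82 → 341.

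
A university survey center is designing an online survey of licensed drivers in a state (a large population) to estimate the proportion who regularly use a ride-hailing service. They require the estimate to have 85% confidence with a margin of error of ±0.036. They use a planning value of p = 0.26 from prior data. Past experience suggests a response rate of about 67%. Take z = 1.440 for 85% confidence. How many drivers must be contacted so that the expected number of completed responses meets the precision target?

Completed interviews needed: n₀ = 1.440² × 0.1924 / 0.036² ≈ 307.84 → 308.
At a 67% response rate, contacts needed = 308 / 0.67 ≈ 459.70 → 460.

460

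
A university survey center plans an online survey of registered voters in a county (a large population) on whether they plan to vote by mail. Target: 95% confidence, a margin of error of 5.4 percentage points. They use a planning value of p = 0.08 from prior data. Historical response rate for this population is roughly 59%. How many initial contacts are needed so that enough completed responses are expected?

For 95% confidence, z = 1.96.
Completed interviews needed: n₀ = 1.96² × 0.0736 / 0.054² ≈ 96.96 → 97.
At a 59% response rate, contacts needed = 97 / 0.59 ≈ 164.41 → 165.

165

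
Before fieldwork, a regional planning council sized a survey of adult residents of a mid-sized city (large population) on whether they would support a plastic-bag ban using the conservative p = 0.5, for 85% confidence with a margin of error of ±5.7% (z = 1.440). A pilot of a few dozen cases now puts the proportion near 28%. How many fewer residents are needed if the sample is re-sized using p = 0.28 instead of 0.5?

Conservative (p = 0.5): n = 1.440² × 0.25 / 0.057² ≈ 159.56 → 160.
Using p = 0.28: p(1−p) = 0.2016, so n = 1.440² × 0.2016 / 0.057² ≈ 128.67 → 129.
Reduction: 160 − 129 = 31.

31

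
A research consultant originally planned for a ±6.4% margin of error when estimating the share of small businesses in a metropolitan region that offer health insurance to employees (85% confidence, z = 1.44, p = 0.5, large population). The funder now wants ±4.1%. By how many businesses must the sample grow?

At ±6.4%: n = 1.44² × 0.2500 / 0.064² ≈ 126.56 → 127.
At ±4.1%: n = 1.44² × 0.2500 / 0.041² ≈ 308.39 → 309.
Additional respondents: 309 − 127 = 182.

182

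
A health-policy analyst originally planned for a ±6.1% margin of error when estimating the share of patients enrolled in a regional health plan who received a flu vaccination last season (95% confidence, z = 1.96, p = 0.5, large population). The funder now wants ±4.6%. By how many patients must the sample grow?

At ±6.1%: n = 1.96² × 0.2500 / 0.061² ≈ 258.10 → 259.
At ±4.6%: n = 1.96² × 0.2500 / 0.046² ≈ 453.88 → 454.
Additional respondents: 454 − 259 = 195.

195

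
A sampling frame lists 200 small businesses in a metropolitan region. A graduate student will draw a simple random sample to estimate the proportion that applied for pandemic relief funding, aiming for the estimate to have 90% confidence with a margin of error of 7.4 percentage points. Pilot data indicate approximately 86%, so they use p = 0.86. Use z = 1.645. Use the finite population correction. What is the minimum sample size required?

47

Unadjusted: n₀ = 1.645² × 0.86 × 0.14 / 0.074² ≈ 59.50, so n₀ = 60.
Finite population correction with N = 200: n = n₀ / (1 + (n₀−1)/N) = 60 / (1 + 59/200) = 60 / 1.2950 ≈ 46.33.
Rounding up, n = 47.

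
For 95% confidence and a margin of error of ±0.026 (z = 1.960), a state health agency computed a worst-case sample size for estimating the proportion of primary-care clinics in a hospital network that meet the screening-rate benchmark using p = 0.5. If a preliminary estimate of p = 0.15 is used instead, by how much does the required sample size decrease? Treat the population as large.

696

Conservative (p = 0.5): n = 1.960² × 0.25 / 0.026² ≈ 1420.71 → 1421.
Using p = 0.15: p(1−p) = 0.1275, so n = 1.960² × 0.1275 / 0.026² ≈ 724.56 → 725.
Reduction: 1421 − 725 = 696.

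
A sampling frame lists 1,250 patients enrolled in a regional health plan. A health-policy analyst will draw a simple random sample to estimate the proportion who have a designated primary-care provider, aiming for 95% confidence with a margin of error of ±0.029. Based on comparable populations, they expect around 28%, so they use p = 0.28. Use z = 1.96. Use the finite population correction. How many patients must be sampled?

531

Unadjusted: n₀ = 1.96² × 0.28 × 0.72 / 0.029² ≈ 920.89, so n₀ = 921.
Finite population correction with N = 1,250: n = n₀ / (1 + (n₀−1)/N) = 921 / (1 + 920/1250) = 921 / 1.7360 ≈ 530.53.
Rounding up, n = 531.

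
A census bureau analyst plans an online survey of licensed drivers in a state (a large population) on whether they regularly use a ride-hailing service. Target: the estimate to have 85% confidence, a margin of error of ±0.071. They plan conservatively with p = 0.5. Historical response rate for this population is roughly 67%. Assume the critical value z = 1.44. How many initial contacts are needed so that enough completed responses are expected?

154

Completed interviews needed: n₀ = 1.44² × 0.2500 / 0.071² ≈ 102.84 → 103.
At a 67% response rate, contacts needed = 103 / 0.67 ≈ 153.73 → 154.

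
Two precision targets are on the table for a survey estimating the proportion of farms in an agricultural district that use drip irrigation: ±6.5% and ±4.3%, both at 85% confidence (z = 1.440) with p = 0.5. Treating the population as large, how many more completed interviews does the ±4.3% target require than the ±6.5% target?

158

At ±6.5%: n = 1.440² × 0.2500 / 0.065² ≈ 122.70 → 123.
At ±4.3%: n = 1.440² × 0.2500 / 0.043² ≈ 280.37 → 281.
Additional respondents: 281 − 123 = 158.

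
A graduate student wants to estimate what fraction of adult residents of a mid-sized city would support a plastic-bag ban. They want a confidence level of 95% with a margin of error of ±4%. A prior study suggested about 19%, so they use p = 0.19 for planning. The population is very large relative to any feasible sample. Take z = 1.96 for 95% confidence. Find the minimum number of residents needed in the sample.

With p = 0.19, p(1−p) = 0.1539.
n = z²·p(1−p)/E² = 1.96² × 0.1539 / 0.040² = 3.8416 × 0.1539 / 0.001600 ≈ 369.51.
Rounding up gives n = 370.

370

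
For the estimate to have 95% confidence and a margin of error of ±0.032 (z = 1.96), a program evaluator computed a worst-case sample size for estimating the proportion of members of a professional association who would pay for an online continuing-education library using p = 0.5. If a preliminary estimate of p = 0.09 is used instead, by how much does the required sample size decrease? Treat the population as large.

Conservative (p = 0.5): n = 1.96² × 0.25 / 0.032² ≈ 937.89 → 938.
Using p = 0.09: p(1−p) = 0.0819, so n = 1.96² × 0.0819 / 0.032² ≈ 307.25 → 308.
Reduction: 938 − 308 = 630.

630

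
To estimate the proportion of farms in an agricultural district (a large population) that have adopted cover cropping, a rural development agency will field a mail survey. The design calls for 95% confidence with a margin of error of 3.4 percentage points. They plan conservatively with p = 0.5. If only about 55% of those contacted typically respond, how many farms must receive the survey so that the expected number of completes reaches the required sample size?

1511

For 95% confidence, z = 1.96.
Completed interviews needed: n₀ = 1.96² × 0.2500 / 0.034² ≈ 830.80 → 831.
At a 55% response rate, contacts needed = 831 / 0.55 ≈ 1510.91 → 1511.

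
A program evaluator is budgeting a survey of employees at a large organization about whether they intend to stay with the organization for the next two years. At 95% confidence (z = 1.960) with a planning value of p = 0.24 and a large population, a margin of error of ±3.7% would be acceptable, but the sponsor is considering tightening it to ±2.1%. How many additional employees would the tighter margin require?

1077

At ±3.7%: n = 1.960² × 0.1824 / 0.037² ≈ 511.84 → 512.
At ±2.1%: n = 1.960² × 0.1824 / 0.021² ≈ 1588.91 → 1589.
Additional respondents: 1589 − 512 = 1077.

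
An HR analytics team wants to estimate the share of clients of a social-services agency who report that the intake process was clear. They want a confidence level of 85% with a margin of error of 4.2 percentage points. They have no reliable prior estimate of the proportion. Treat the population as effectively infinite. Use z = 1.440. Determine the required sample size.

With no prior estimate, use p = 0.5, giving p(1−p) = 0.25.
n = z²·p(1−p)/E² = 1.440² × 0.2500 / 0.042² = 2.0736 × 0.2500 / 0.001764 ≈ 293.88.
Rounding up gives n = 294.

294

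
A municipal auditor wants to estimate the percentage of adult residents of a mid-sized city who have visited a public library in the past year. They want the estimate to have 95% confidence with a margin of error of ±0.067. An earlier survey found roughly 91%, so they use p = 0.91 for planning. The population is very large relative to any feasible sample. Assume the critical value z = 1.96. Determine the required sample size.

With p = 0.91, p(1−p) = 0.0819.
n = z²·p(1−p)/E² = 1.96² × 0.0819 / 0.067² = 3.8416 × 0.0819 / 0.004489 ≈ 70.09.
Rounding up gives n = 71.

71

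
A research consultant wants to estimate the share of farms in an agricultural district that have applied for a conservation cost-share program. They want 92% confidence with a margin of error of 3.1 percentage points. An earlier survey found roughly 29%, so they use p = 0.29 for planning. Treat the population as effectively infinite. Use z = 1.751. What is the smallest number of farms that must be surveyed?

657

With p = 0.29, p(1−p) = 0.2059.
n = z²·p(1−p)/E² = 1.751² × 0.2059 / 0.031² = 3.0660 × 0.2059 / 0.000961 ≈ 656.91.
Rounding up gives n = 657.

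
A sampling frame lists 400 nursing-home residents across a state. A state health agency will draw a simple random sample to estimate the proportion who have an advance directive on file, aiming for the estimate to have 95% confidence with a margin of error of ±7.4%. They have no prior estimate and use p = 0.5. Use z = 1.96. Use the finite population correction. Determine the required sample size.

123

Unadjusted: n₀ = 1.96² × 0.50 × 0.50 / 0.074² ≈ 175.38, so n₀ = 176.
Finite population correction with N = 400: n = n₀ / (1 + (n₀−1)/N) = 176 / (1 + 175/400) = 176 / 1.4375 ≈ 122.43.
Rounding up, n = 123.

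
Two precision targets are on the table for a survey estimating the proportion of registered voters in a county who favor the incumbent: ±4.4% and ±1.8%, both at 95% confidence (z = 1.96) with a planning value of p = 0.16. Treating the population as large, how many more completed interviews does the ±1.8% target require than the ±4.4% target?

1327

At ±4.4%: n = 1.96² × 0.1344 / 0.044² ≈ 266.69 → 267.
At ±1.8%: n = 1.96² × 0.1344 / 0.018² ≈ 1593.55 → 1594.
Additional respondents: 1594 − 267 = 1327.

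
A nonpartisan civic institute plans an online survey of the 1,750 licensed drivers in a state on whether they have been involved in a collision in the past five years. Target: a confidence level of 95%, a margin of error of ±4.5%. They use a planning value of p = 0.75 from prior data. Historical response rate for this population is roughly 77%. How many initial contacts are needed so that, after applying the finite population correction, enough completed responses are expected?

385

For 95% confidence, z = 1.960.
Completed interviews needed (unadjusted): n₀ = 1.960² × 0.1875 / 0.045² ≈ 355.70 → 356.
FPC for N = 1,750: n = 356 / (1 + 355/1750) = 356 / 1.2029 ≈ 295.96 → 296.
At a 77% response rate, contacts needed = 296 / 0.77 ≈ 384.42 → 385.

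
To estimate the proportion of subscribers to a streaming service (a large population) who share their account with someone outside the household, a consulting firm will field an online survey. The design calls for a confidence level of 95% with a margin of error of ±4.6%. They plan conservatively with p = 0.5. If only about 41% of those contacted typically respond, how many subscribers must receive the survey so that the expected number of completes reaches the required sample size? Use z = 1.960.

1108

Completed interviews needed: n₀ = 1.960² × 0.2500 / 0.046² ≈ 453.88 → 454.
At a 41% response rate, contacts needed = 454 / 0.41 ≈ 1107.32 → 1108.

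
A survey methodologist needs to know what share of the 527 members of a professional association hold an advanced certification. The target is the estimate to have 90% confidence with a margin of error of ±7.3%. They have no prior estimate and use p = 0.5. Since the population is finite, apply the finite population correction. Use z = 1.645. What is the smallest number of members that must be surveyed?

103

Unadjusted: n₀ = 1.645² × 0.50 × 0.50 / 0.073² ≈ 126.95, so n₀ = 127.
Finite population correction with N = 527: n = n₀ / (1 + (n₀−1)/N) = 127 / (1 + 126/527) = 127 / 1.2391 ≈ 102.49.
Rounding up, n = 103.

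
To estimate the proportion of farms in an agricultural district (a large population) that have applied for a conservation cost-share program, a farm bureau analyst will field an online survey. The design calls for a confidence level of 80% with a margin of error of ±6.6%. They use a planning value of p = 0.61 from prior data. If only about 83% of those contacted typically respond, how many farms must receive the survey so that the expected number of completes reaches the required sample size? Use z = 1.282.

Completed interviews needed: n₀ = 1.282² × 0.2379 / 0.066² ≈ 89.76 → 90.
At an 83% response rate, contacts needed = 90 / 0.83 ≈ 108.43 → 109.

109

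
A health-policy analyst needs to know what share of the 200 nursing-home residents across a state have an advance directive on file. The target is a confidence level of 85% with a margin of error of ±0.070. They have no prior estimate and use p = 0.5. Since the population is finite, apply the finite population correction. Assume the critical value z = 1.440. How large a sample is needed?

Unadjusted: n₀ = 1.440² × 0.50 × 0.50 / 0.070² ≈ 105.80, so n₀ = 106.
Finite population correction with N = 200: n = n₀ / (1 + (n₀−1)/N) = 106 / (1 + 105/200) = 106 / 1.5250 ≈ 69.51.
Rounding up, n = 70.

70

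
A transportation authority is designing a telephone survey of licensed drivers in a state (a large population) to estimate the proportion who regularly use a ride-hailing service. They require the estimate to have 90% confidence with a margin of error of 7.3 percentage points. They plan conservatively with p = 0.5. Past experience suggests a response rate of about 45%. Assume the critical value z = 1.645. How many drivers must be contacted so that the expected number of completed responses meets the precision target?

283

Completed interviews needed: n₀ = 1.645² × 0.2500 / 0.073² ≈ 126.95 → 127.
At a 45% response rate, contacts needed = 127 / 0.45 ≈ 282.22 → 283.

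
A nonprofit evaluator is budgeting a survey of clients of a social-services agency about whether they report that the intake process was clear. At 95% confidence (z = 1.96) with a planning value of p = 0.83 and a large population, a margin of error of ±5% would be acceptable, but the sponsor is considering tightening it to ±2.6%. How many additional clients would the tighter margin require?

At ±5%: n = 1.96² × 0.1411 / 0.050² ≈ 216.82 → 217.
At ±2.6%: n = 1.96² × 0.1411 / 0.026² ≈ 801.85 → 802.
Additional respondents: 802 − 217 = 585.

585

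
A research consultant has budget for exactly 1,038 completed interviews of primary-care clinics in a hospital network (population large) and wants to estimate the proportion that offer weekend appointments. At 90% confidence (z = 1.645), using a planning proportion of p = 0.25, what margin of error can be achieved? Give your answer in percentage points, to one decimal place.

SE(p̂) = √[p(1−p)/n] = √[0.1875/1038] = 0.01344.
E = z × SE = 1.645 × 0.01344 = 0.02211, or 2.2 percentage points.

2.2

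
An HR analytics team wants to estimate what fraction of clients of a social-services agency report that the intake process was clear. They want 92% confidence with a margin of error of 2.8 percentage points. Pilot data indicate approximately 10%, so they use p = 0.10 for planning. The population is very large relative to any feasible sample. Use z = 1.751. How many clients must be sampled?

With p = 0.10, p(1−p) = 0.0900.
n = z²·p(1−p)/E² = 1.751² × 0.0900 / 0.028² = 3.0660 × 0.0900 / 0.000784 ≈ 351.96.
Rounding up gives n = 352.

352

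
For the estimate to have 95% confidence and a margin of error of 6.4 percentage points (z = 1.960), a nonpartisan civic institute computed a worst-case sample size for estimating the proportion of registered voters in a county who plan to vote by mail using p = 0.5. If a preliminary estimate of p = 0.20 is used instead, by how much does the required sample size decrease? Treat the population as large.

Conservative (p = 0.5): n = 1.960² × 0.25 / 0.064² ≈ 234.47 → 235.
Using p = 0.20: p(1−p) = 0.1600, so n = 1.960² × 0.1600 / 0.064² ≈ 150.06 → 151.
Reduction: 235 − 151 = 84.

84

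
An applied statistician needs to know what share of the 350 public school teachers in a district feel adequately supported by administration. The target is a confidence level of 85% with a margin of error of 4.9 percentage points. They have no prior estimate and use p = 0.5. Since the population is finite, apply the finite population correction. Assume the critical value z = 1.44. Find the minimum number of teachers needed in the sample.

134

Unadjusted: n₀ = 1.44² × 0.50 × 0.50 / 0.049² ≈ 215.91, so n₀ = 216.
Finite population correction with N = 350: n = n₀ / (1 + (n₀−1)/N) = 216 / (1 + 215/350) = 216 / 1.6143 ≈ 133.81.
Rounding up, n = 134.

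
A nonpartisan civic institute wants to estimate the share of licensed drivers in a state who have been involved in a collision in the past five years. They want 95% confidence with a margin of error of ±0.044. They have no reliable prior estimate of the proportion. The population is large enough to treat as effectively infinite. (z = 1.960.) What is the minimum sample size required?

With no prior estimate, use p = 0.5, giving p(1−p) = 0.25.
n = z²·p(1−p)/E² = 1.960² × 0.2500 / 0.044² = 3.8416 × 0.2500 / 0.001936 ≈ 496.07.
Rounding up gives n = 497.

497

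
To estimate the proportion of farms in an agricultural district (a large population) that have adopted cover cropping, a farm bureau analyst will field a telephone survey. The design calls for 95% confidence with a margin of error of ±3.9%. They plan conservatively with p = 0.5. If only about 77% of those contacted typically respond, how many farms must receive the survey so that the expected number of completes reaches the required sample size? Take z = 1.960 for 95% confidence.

821

Completed interviews needed: n₀ = 1.960² × 0.2500 / 0.039² ≈ 631.43 → 632.
At a 77% response rate, contacts needed = 632 / 0.77 ≈ 820.78 → 821.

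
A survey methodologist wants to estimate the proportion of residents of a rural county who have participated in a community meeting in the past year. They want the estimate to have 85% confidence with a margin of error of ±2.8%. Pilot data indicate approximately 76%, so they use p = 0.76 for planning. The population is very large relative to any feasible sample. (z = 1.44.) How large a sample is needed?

With p = 0.76, p(1−p) = 0.1824.
n = z²·p(1−p)/E² = 1.44² × 0.1824 / 0.028² = 2.0736 × 0.1824 / 0.000784 ≈ 482.43.
Rounding up gives n = 483.

483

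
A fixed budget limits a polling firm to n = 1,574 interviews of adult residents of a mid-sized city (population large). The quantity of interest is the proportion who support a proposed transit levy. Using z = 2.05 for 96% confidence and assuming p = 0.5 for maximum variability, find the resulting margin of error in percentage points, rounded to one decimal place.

SE(p̂) = √[p(1−p)/n] = √[0.2500/1574] = 0.01260.
E = z × SE = 2.05 × 0.01260 = 0.02584, or 2.6 percentage points.

2.6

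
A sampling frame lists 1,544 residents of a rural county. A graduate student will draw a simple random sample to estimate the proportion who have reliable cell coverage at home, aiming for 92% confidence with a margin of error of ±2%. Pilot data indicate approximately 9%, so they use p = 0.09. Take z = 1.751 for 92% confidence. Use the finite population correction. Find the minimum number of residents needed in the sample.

Unadjusted: n₀ = 1.751² × 0.09 × 0.91 / 0.020² ≈ 627.76, so n₀ = 628.
Finite population correction with N = 1,544: n = n₀ / (1 + (n₀−1)/N) = 628 / (1 + 627/1544) = 628 / 1.4061 ≈ 446.63.
Rounding up, n = 447.

447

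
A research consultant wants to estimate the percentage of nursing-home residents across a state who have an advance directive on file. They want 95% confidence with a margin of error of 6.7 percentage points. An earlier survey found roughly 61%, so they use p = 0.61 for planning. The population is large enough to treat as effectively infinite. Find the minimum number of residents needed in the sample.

For 95% confidence, z = 1.960.
With p = 0.61, p(1−p) = 0.2379.
n = z²·p(1−p)/E² = 1.960² × 0.2379 / 0.067² = 3.8416 × 0.2379 / 0.004489 ≈ 203.59.
Rounding up gives n = 204.

204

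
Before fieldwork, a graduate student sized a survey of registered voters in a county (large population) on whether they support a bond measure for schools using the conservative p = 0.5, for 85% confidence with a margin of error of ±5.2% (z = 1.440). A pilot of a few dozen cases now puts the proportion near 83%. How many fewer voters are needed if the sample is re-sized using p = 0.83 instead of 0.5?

Conservative (p = 0.5): n = 1.440² × 0.25 / 0.052² ≈ 191.72 → 192.
Using p = 0.83: p(1−p) = 0.1411, so n = 1.440² × 0.1411 / 0.052² ≈ 108.20 → 109.
Reduction: 192 − 109 = 83.

83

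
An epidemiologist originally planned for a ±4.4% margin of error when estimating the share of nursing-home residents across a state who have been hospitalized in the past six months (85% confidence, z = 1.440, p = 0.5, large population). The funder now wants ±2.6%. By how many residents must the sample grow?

At ±4.4%: n = 1.440² × 0.2500 / 0.044² ≈ 267.77 → 268.
At ±2.6%: n = 1.440² × 0.2500 / 0.026² ≈ 766.86 → 767.
Additional respondents: 767 − 268 = 499.

499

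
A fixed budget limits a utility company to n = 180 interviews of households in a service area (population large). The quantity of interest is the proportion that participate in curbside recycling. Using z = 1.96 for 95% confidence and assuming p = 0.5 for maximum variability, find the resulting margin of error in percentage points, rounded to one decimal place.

7.3

SE(p̂) = √[p(1−p)/n] = √[0.2500/180] = 0.03727.
E = z × SE = 1.96 × 0.03727 = 0.07304, or 7.3 percentage points.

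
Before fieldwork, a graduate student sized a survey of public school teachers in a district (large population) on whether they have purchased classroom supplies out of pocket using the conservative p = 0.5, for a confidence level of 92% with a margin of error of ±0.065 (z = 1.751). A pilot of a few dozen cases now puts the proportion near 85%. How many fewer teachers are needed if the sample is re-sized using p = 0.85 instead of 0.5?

Conservative (p = 0.5): n = 1.751² × 0.25 / 0.065² ≈ 181.42 → 182.
Using p = 0.85: p(1−p) = 0.1275, so n = 1.751² × 0.1275 / 0.065² ≈ 92.52 → 93.
Reduction: 182 − 93 = 89.

89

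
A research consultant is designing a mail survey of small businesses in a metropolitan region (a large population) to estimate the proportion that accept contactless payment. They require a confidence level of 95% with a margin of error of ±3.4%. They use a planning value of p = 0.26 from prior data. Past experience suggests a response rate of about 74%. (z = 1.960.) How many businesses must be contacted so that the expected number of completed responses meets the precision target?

Completed interviews needed: n₀ = 1.960² × 0.1924 / 0.034² ≈ 639.38 → 640.
At a 74% response rate, contacts needed = 640 / 0.74 ≈ 864.86 → 865.

865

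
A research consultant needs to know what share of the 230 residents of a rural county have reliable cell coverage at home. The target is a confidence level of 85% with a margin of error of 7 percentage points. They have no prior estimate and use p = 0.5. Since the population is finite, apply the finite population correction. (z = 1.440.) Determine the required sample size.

Unadjusted: n₀ = 1.440² × 0.50 × 0.50 / 0.070² ≈ 105.80, so n₀ = 106.
Finite population correction with N = 230: n = n₀ / (1 + (n₀−1)/N) = 106 / (1 + 105/230) = 106 / 1.4565 ≈ 72.78.
Rounding up, n = 73.

73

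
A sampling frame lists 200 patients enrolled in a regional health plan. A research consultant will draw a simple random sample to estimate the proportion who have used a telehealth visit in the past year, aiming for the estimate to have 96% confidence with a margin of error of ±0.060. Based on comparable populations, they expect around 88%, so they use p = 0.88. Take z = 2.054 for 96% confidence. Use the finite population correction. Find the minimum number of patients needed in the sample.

Unadjusted: n₀ = 2.054² × 0.88 × 0.12 / 0.060² ≈ 123.75, so n₀ = 124.
Finite population correction with N = 200: n = n₀ / (1 + (n₀−1)/N) = 124 / (1 + 123/200) = 124 / 1.6150 ≈ 76.78.
Rounding up, n = 77.

77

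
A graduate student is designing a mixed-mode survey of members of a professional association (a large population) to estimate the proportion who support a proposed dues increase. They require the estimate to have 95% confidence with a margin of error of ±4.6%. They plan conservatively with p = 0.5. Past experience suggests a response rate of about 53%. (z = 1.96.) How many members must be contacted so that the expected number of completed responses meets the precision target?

857

Completed interviews needed: n₀ = 1.96² × 0.2500 / 0.046² ≈ 453.88 → 454.
At a 53% response rate, contacts needed = 454 / 0.53 ≈ 856.60 → 857.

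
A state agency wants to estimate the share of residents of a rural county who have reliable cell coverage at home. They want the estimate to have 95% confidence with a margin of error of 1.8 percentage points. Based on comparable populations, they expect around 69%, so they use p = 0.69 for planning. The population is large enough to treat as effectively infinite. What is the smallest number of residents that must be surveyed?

For 95% confidence, z = 1.96.
With p = 0.69, p(1−p) = 0.2139.
n = z²·p(1−p)/E² = 1.96² × 0.2139 / 0.018² = 3.8416 × 0.2139 / 0.000324 ≈ 2536.17.
Rounding up gives n = 2537.

2537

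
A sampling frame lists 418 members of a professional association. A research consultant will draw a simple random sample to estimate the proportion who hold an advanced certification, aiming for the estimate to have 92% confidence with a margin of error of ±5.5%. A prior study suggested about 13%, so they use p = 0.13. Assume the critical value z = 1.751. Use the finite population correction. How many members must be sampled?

91

Unadjusted: n₀ = 1.751² × 0.13 × 0.87 / 0.055² ≈ 114.63, so n₀ = 115.
Finite population correction with N = 418: n = n₀ / (1 + (n₀−1)/N) = 115 / (1 + 114/418) = 115 / 1.2727 ≈ 90.36.
Rounding up, n = 91.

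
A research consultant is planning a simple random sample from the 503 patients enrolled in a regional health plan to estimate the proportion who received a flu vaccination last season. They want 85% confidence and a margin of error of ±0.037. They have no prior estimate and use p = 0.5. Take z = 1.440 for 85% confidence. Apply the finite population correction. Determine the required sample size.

217

Unadjusted: n₀ = 1.440² × 0.50 × 0.50 / 0.037² ≈ 378.67, so n₀ = 379.
Finite population correction with N = 503: n = n₀ / (1 + (n₀−1)/N) = 379 / (1 + 378/503) = 379 / 1.7515 ≈ 216.39.
Rounding up, n = 217.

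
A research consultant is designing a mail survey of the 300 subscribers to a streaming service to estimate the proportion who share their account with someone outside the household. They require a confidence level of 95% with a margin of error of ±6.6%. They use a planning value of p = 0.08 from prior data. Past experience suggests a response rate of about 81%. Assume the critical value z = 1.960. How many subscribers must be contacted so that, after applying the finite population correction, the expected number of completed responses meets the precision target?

Completed interviews needed (unadjusted): n₀ = 1.960² × 0.0736 / 0.066² ≈ 64.91 → 65.
FPC for N = 300: n = 65 / (1 + 64/300) = 65 / 1.2133 ≈ 53.57 → 54.
At an 81% response rate, contacts needed = 54 / 0.81 ≈ 66.67 → 67.

67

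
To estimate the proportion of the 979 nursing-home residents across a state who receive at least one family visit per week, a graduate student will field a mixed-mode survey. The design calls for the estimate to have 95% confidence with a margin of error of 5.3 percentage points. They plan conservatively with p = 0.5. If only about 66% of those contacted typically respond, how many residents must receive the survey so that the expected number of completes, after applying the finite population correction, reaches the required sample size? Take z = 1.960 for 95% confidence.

Completed interviews needed (unadjusted): n₀ = 1.960² × 0.2500 / 0.053² ≈ 341.90 → 342.
FPC for N = 979: n = 342 / (1 + 341/979) = 342 / 1.3483 ≈ 253.65 → 254.
At a 66% response rate, contacts needed = 254 / 0.66 ≈ 384.85 → 385.

385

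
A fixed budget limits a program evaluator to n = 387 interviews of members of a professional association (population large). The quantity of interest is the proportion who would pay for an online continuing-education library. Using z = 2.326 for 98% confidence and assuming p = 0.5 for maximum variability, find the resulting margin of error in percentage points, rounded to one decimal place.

SE(p̂) = √[p(1−p)/n] = √[0.2500/387] = 0.02542.
E = z × SE = 2.326 × 0.02542 = 0.05912, or 5.9 percentage points.

5.9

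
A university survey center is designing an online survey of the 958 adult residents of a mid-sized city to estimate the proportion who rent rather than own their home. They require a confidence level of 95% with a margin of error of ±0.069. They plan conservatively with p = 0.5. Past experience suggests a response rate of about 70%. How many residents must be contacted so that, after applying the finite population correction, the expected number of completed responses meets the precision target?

For 95% confidence, z = 1.960.
Completed interviews needed (unadjusted): n₀ = 1.960² × 0.2500 / 0.069² ≈ 201.72 → 202.
FPC for N = 958: n = 202 / (1 + 201/958) = 202 / 1.2098 ≈ 166.97 → 167.
At a 70% response rate, contacts needed = 167 / 0.70 ≈ 238.57 → 239.

239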